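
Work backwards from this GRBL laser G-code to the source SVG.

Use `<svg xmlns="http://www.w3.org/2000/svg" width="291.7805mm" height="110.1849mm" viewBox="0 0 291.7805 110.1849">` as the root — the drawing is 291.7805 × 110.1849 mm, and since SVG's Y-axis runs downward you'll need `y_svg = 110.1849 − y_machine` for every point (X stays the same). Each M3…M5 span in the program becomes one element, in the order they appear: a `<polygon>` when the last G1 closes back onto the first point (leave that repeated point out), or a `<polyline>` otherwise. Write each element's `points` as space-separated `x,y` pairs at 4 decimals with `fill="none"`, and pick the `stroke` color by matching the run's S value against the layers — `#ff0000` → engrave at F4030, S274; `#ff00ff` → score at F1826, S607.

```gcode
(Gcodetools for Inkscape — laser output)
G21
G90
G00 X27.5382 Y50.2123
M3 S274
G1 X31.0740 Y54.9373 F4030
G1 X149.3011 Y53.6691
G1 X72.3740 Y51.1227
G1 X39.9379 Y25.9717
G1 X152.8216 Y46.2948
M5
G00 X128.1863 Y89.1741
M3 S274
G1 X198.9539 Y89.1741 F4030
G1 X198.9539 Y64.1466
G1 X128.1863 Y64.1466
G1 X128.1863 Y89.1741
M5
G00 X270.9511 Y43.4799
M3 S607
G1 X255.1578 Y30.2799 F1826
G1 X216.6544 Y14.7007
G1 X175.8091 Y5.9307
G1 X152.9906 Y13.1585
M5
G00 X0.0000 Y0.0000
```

Each laser-on run becomes one SVG element. Flip Y back into SVG space with y_svg = 110.1849 − y_machine.

Run 1: the run's S274 means `#ff0000` (engrave). The run is open, so emit a `<polyline>` with points (Y-flipped): 27.5382,59.9726 31.0740,55.2476 149.3011,56.5158 72.3740,59.0622 39.9379,84.2132 152.8216,63.8901.

Run 2: S274 ⇒ engrave layer `#ff0000`. The run returns to its start, so emit a `<polygon>` with points (Y-flipped): 128.1863,21.0108 198.9539,21.0108 198.9539,46.0383 128.1863,46.0383.

Run 3: S607 ⇒ score layer `#ff00ff`. The run is open, so emit a `<polyline>` with points (Y-flipped): 270.9511,66.7050 255.1578,79.9050 216.6544,95.4842 175.8091,104.2542 152.9906,97.0264.

<svg xmlns="http://www.w3.org/2000/svg" width="291.7805mm" height="110.1849mm" viewBox="0 0 291.7805 110.1849">
  <polyline points="27.5382,59.9726 31.0740,55.2476 149.3011,56.5158 72.3740,59.0622 39.9379,84.2132 152.8216,63.8901" fill="none" stroke="#ff0000"/>
  <polygon points="128.1863,21.0108 198.9539,21.0108 198.9539,46.0383 128.1863,46.0383" fill="none" stroke="#ff0000"/>
  <polyline points="270.9511,66.7050 255.1578,79.9050 216.6544,95.4842 175.8091,104.2542 152.9906,97.0264" fill="none" stroke="#ff00ff"/>
</svg>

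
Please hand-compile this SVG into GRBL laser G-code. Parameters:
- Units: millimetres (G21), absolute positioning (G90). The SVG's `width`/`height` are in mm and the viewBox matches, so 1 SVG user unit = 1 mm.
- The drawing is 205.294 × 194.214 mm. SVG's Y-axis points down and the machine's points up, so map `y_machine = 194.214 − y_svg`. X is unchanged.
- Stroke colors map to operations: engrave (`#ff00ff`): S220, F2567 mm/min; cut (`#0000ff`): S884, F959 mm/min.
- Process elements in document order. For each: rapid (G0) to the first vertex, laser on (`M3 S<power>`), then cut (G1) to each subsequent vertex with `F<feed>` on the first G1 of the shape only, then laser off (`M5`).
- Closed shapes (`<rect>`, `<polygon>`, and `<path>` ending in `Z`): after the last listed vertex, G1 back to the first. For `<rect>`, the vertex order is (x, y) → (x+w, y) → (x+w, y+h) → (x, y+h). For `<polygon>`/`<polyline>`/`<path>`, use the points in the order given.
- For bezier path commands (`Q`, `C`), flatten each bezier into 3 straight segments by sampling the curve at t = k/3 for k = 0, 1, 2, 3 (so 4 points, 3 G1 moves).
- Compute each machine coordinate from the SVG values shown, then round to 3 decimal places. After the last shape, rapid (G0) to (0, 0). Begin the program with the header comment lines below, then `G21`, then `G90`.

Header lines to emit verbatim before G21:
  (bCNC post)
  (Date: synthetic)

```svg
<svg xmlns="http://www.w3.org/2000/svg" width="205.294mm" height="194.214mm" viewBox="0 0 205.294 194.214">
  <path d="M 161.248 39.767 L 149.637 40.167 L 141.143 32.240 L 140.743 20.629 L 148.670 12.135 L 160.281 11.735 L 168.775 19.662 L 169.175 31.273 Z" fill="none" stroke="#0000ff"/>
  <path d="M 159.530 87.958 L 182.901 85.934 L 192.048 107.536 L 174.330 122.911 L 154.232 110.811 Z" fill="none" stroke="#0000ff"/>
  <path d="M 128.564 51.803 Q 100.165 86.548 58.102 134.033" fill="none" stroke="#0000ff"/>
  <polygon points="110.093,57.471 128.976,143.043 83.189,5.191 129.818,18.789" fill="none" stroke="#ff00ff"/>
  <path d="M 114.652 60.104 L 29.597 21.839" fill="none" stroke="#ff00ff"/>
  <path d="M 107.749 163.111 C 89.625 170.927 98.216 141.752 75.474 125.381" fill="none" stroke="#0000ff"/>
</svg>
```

1 u = 1 mm; y_m = 194.214 − y.

[1] `<path>` regular polygon, #0000ff→cut S884 F959: (161.248,154.447) → (149.637,154.047) → (141.143,161.974) → (140.743,173.585) → (148.670,182.079) → (160.281,182.479) → (168.775,174.552) → (169.175,162.941) → (161.248,154.447) (closed)

[2] `<path>` regular polygon, #0000ff→cut S884 F959: (159.530,106.256) → (182.901,108.280) → (192.048,86.678) → (174.330,71.303) → (154.232,83.403) → (159.530,106.256) (closed)

[3] `<path>` quadratic bezier, #0000ff→cut S884 F959: (128.564,142.411) → (108.113,117.832) → (84.626,90.422) → (58.102,60.181)

[4] `<polygon>` closed polygon, #ff00ff→engrave S220 F2567: (110.093,136.743) → (128.976,51.171) → (83.189,189.023) → (129.818,175.425) → (110.093,136.743) (closed)

[5] `<path>` line segment, #ff00ff→engrave S220 F2567: (114.652,134.110) → (29.597,172.375)

[6] `<path>` cubic bezier, #0000ff→cut S884 F959: (107.749,31.103) → (96.380,33.773) → (89.922,50.038) → (75.474,68.833)

(bCNC post)
(Date: synthetic)
G21
G90
G0 X161.248 Y154.447
M3 S884
G1 X149.637 Y154.047 F959
G1 X141.143 Y161.974
G1 X140.743 Y173.585
G1 X148.670 Y182.079
G1 X160.281 Y182.479
G1 X168.775 Y174.552
G1 X169.175 Y162.941
G1 X161.248 Y154.447
M5
G0 X159.530 Y106.256
M3 S884
G1 X182.901 Y108.280 F959
G1 X192.048 Y86.678
G1 X174.330 Y71.303
G1 X154.232 Y83.403
G1 X159.530 Y106.256
M5
G0 X128.564 Y142.411
M3 S884
G1 X108.113 Y117.832 F959
G1 X84.626 Y90.422
G1 X58.102 Y60.181
M5
G0 X110.093 Y136.743
M3 S220
G1 X128.976 Y51.171 F2567
G1 X83.189 Y189.023
G1 X129.818 Y175.425
G1 X110.093 Y136.743
M5
G0 X114.652 Y134.110
M3 S220
G1 X29.597 Y172.375 F2567
M5
G0 X107.749 Y31.103
M3 S884
G1 X96.380 Y33.773 F959
G1 X89.922 Y50.038
G1 X75.474 Y68.833
M5
G0 X0.000 Y0.000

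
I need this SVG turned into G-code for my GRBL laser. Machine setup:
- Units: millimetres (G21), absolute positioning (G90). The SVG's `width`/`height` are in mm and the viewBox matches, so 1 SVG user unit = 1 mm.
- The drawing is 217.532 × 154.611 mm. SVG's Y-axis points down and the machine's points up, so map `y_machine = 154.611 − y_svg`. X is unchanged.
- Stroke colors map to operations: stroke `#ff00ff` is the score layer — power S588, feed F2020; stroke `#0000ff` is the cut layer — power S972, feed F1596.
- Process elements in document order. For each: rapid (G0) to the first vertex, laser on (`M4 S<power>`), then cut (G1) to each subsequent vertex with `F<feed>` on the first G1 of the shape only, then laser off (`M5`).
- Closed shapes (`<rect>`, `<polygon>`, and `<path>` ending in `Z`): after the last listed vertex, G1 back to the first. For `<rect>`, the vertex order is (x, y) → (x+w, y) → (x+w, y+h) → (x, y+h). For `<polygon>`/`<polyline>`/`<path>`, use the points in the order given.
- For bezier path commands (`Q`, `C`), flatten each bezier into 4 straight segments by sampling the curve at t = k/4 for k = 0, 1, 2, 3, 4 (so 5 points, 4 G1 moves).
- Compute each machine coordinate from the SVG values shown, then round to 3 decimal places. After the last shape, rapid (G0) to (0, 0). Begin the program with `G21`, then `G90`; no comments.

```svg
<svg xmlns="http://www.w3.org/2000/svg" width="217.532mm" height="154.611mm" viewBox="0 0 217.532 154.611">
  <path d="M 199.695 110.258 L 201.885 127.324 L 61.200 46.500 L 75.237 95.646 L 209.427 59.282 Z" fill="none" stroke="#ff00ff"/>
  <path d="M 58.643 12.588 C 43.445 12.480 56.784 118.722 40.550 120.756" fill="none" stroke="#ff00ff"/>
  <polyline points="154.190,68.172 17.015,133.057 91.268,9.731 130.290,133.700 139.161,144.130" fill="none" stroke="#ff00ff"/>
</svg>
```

Since the viewBox matches the mm dimensions, user units are millimetres directly. The only transform is the Y-flip y_m = 154.611 − y_svg.

Shape 1 is a closed polygon drawn with `<path>`. Its stroke #ff00ff means score at S588, F2020. After flipping Y the toolpath is (199.695,44.353) → (201.885,27.287) → (61.200,108.111) → (75.237,58.965) → (209.427,95.329) → (199.695,44.353), returning to the start.

Shape 2 is a cubic bezier drawn with `<path>`. Its stroke #ff00ff means score at S588, F2020. After flipping Y the toolpath is (58.643,142.023) → (51.687,125.453) → (49.985,88.742) → (48.089,51.630) → (40.550,33.855).

Shape 3 is a open polyline drawn with `<polyline>`. Its stroke #ff00ff means score at S588, F2020. After flipping Y the toolpath is (154.190,86.439) → (17.015,21.554) → (91.268,144.880) → (130.290,20.911) → (139.161,10.481).

G21
G90
G0 X199.695 Y44.353
M4 S588
G1 X201.885 Y27.287 F2020
G1 X61.200 Y108.111
G1 X75.237 Y58.965
G1 X209.427 Y95.329
G1 X199.695 Y44.353
M5
G0 X58.643 Y142.023
M4 S588
G1 X51.687 Y125.453 F2020
G1 X49.985 Y88.742
G1 X48.089 Y51.630
G1 X40.550 Y33.855
M5
G0 X154.190 Y86.439
M4 S588
G1 X17.015 Y21.554 F2020
G1 X91.268 Y144.880
G1 X130.290 Y20.911
G1 X139.161 Y10.481
M5
G0 X0.000 Y0.000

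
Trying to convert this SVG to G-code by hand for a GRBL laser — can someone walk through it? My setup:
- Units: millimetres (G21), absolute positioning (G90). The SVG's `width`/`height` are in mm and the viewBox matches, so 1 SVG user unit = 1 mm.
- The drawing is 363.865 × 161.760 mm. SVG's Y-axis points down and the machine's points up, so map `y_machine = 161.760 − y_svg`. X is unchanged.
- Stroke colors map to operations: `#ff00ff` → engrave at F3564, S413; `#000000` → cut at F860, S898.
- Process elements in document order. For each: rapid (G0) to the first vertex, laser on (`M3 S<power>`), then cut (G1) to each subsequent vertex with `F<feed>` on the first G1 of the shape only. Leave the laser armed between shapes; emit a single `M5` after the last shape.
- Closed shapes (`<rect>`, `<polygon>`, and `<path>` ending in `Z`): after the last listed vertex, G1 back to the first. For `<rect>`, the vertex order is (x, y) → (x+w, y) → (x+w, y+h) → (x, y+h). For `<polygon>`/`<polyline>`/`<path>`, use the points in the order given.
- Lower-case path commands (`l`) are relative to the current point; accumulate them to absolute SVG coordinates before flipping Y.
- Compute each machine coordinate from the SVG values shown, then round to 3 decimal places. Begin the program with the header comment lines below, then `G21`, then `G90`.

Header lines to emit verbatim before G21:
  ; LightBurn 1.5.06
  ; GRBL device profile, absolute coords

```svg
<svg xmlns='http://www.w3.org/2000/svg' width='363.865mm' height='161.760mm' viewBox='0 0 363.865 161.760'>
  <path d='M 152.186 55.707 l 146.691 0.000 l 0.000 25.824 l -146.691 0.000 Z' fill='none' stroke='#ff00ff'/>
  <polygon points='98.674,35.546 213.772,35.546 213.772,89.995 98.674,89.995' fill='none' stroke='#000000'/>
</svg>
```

1 u = 1 mm; y_m = 161.760 − y.

[1] `<path>` rectangle, #ff00ff→engrave S413 F3564: (152.186,106.053) → (298.877,106.053) → (298.877,80.229) → (152.186,80.229) → (152.186,106.053) (closed)

[2] `<polygon>` rectangle, #000000→cut S898 F860: (98.674,126.214) → (213.772,126.214) → (213.772,71.765) → (98.674,71.765) → (98.674,126.214) (closed)

; LightBurn 1.5.06
; GRBL device profile, absolute coords
G21
G90
G0 X152.186 Y106.053
M3 S413
G1 X298.877 Y106.053 F3564
G1 X298.877 Y80.229
G1 X152.186 Y80.229
G1 X152.186 Y106.053
G0 X98.674 Y126.214
M3 S898
G1 X213.772 Y126.214 F860
G1 X213.772 Y71.765
G1 X98.674 Y71.765
G1 X98.674 Y126.214
M5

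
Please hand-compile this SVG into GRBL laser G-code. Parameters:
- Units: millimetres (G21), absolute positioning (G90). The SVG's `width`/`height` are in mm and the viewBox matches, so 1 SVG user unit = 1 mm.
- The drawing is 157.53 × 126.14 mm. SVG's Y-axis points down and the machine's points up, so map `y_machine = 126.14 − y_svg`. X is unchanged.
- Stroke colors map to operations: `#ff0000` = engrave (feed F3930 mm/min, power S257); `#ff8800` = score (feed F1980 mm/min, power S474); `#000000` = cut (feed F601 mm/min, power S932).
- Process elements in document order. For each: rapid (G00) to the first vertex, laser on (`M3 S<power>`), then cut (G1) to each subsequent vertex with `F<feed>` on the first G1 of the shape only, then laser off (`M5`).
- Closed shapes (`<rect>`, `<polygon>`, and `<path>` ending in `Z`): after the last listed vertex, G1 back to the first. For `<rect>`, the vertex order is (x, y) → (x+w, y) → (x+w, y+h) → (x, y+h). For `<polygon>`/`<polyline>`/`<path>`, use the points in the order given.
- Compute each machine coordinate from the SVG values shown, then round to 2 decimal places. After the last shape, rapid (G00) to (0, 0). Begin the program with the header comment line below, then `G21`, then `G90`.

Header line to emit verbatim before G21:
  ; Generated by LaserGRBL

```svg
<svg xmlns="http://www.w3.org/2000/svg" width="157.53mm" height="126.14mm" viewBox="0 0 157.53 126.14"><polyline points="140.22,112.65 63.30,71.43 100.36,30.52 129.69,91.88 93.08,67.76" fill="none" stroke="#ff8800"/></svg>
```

; Generated by LaserGRBL
G21
G90
G00 X140.22 Y13.49
M3 S474
G1 X63.30 Y54.71 F1980
G1 X100.36 Y95.62
G1 X129.69 Y34.26
G1 X93.08 Y58.38
M5
G00 X0.00 Y0.00

Since the viewBox matches the mm dimensions, user units are millimetres directly. The only transform is the Y-flip y_m = 126.14 − y_svg.

Shape 1 is a open polyline drawn with `<polyline>`. Its stroke #ff8800 means score at S474, F1980. After flipping Y the toolpath is (140.22,13.49) → (63.30,54.71) → (100.36,95.62) → (129.69,34.26) → (93.08,58.38).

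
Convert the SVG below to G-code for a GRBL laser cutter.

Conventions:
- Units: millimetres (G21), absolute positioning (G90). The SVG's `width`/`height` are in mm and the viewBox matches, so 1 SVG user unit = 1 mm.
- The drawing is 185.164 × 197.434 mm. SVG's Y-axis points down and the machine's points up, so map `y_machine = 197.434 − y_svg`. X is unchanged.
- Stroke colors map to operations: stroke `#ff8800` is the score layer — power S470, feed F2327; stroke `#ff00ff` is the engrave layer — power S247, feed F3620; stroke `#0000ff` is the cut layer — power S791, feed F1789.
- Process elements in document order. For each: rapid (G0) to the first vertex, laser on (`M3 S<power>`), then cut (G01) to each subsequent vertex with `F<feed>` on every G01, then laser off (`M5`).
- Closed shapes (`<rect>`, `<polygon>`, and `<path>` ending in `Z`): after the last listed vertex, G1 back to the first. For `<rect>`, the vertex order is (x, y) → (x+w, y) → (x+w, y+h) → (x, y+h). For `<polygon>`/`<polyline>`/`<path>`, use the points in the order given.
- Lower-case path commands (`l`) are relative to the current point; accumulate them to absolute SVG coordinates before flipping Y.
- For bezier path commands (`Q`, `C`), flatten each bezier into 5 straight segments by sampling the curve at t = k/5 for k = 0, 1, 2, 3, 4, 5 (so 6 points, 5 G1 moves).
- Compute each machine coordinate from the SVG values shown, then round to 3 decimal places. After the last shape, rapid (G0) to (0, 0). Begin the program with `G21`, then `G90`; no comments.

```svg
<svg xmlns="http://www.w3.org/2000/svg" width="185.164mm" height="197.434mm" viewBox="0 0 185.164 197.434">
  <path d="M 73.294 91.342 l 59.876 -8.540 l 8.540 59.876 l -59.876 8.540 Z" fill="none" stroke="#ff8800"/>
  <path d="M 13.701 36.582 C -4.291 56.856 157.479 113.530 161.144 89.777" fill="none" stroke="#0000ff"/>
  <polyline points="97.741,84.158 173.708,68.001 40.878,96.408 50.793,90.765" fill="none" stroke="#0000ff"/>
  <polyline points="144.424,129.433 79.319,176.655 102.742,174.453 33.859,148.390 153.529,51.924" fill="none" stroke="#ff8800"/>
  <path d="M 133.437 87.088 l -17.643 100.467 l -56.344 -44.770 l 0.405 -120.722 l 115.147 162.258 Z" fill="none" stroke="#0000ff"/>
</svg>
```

Since the viewBox matches the mm dimensions, user units are millimetres directly. The only transform is the Y-flip y_m = 197.434 − y_svg.

Shape 1 is a regular polygon drawn with `<path>`. Its stroke #ff8800 means score at S470, F2327. After flipping Y the toolpath is (73.294,106.092) → (133.170,114.632) → (141.710,54.756) → (81.834,46.216) → (73.294,106.092), returning to the start.

Shape 2 is a cubic bezier drawn with `<path>`. Its stroke #0000ff means cut at S791, F1789. After flipping Y the toolpath is (13.701,160.852) → (21.774,145.254) → (56.773,126.528) → (102.479,110.281) → (142.675,102.122) → (161.144,107.657).

Shape 3 is a open polyline drawn with `<polyline>`. Its stroke #0000ff means cut at S791, F1789. After flipping Y the toolpath is (97.741,113.276) → (173.708,129.433) → (40.878,101.026) → (50.793,106.669).

Shape 4 is a open polyline drawn with `<polyline>`. Its stroke #ff8800 means score at S470, F2327. After flipping Y the toolpath is (144.424,68.001) → (79.319,20.779) → (102.742,22.981) → (33.859,49.044) → (153.529,145.510).

Shape 5 is a closed polygon drawn with `<path>`. Its stroke #0000ff means cut at S791, F1789. After flipping Y the toolpath is (133.437,110.346) → (115.794,9.879) → (59.450,54.649) → (59.855,175.371) → (175.002,13.113) → (133.437,110.346), returning to the start.

G21
G90
G0 X73.294 Y106.092
M3 S470
G01 X133.170 Y114.632 F2327
G01 X141.710 Y54.756 F2327
G01 X81.834 Y46.216 F2327
G01 X73.294 Y106.092 F2327
M5
G0 X13.701 Y160.852
M3 S791
G01 X21.774 Y145.254 F1789
G01 X56.773 Y126.528 F1789
G01 X102.479 Y110.281 F1789
G01 X142.675 Y102.122 F1789
G01 X161.144 Y107.657 F1789
M5
G0 X97.741 Y113.276
M3 S791
G01 X173.708 Y129.433 F1789
G01 X40.878 Y101.026 F1789
G01 X50.793 Y106.669 F1789
M5
G0 X144.424 Y68.001
M3 S470
G01 X79.319 Y20.779 F2327
G01 X102.742 Y22.981 F2327
G01 X33.859 Y49.044 F2327
G01 X153.529 Y145.510 F2327
M5
G0 X133.437 Y110.346
M3 S791
G01 X115.794 Y9.879 F1789
G01 X59.450 Y54.649 F1789
G01 X59.855 Y175.371 F1789
G01 X175.002 Y13.113 F1789
G01 X133.437 Y110.346 F1789
M5
G0 X0.000 Y0.000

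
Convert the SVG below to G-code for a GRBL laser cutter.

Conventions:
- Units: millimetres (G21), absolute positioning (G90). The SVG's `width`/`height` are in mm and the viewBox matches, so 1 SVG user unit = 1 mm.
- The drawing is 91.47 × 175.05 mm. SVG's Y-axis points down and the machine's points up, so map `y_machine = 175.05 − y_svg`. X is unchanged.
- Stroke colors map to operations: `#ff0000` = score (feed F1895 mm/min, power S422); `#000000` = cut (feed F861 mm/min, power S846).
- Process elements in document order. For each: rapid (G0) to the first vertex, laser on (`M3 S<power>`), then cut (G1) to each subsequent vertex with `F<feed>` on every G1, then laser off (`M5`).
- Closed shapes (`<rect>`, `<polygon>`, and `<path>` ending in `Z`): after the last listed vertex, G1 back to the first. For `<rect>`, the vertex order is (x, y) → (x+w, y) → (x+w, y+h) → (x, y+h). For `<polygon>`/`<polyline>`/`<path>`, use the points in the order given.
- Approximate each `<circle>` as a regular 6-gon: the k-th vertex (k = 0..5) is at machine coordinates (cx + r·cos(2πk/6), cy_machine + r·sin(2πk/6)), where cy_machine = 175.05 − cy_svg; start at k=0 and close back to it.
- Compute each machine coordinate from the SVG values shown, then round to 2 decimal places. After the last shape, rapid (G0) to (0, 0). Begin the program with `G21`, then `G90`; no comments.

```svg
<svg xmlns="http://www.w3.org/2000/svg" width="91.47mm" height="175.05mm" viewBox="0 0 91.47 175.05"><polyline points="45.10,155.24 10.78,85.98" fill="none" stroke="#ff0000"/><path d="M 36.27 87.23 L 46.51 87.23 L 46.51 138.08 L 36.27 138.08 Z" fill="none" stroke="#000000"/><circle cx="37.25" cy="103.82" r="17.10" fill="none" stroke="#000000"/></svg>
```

G21
G90
G0 X45.10 Y19.81
M3 S422
G1 X10.78 Y89.07 F1895
M5
G0 X36.27 Y87.82
M3 S846
G1 X46.51 Y87.82 F861
G1 X46.51 Y36.97 F861
G1 X36.27 Y36.97 F861
G1 X36.27 Y87.82 F861
M5
G0 X54.35 Y71.23
M3 S846
G1 X45.80 Y86.04 F861
G1 X28.70 Y86.04 F861
G1 X20.15 Y71.23 F861
G1 X28.70 Y56.42 F861
G1 X45.80 Y56.42 F861
G1 X54.35 Y71.23 F861
M5
G0 X0.00 Y0.00

1 u = 1 mm; y_m = 175.05 − y.

[1] `<polyline>` line segment, #ff0000→score S422 F1895: (45.10,19.81) → (10.78,89.07)

[2] `<path>` rectangle, #000000→cut S846 F861: (36.27,87.82) → (46.51,87.82) → (46.51,36.97) → (36.27,36.97) → (36.27,87.82) (closed)

[3] `<circle>` circle, #000000→cut S846 F861: (54.35,71.23) → (45.80,86.04) → (28.70,86.04) → (20.15,71.23) → (28.70,56.42) → (45.80,56.42) → (54.35,71.23) (closed)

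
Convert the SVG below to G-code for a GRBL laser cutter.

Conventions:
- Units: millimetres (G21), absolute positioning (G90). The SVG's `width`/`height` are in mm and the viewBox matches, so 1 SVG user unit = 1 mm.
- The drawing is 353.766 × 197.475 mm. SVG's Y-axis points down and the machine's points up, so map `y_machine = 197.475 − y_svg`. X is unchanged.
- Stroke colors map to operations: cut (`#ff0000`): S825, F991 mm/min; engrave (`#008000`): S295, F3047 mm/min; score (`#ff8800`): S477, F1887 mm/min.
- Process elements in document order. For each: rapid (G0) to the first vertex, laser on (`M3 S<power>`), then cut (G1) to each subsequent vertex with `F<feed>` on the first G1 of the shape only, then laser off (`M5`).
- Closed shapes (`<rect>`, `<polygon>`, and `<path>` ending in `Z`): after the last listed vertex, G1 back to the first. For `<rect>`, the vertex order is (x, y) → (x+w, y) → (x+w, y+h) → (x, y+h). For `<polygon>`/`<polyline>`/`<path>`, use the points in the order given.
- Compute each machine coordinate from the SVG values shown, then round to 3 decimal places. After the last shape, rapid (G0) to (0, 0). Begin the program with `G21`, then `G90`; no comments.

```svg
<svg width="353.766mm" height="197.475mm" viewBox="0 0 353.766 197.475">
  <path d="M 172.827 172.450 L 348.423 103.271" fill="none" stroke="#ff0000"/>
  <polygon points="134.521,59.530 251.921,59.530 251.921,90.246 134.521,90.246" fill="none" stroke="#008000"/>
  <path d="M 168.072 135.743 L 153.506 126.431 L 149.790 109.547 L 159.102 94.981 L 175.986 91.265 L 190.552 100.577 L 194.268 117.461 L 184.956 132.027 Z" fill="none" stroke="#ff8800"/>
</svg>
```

G21
G90
G0 X172.827 Y25.025
M3 S825
G1 X348.423 Y94.204 F991
M5
G0 X134.521 Y137.945
M3 S295
G1 X251.921 Y137.945 F3047
G1 X251.921 Y107.229
G1 X134.521 Y107.229
G1 X134.521 Y137.945
M5
G0 X168.072 Y61.732
M3 S477
G1 X153.506 Y71.044 F1887
G1 X149.790 Y87.928
G1 X159.102 Y102.494
G1 X175.986 Y106.210
G1 X190.552 Y96.898
G1 X194.268 Y80.014
G1 X184.956 Y65.448
G1 X168.072 Y61.732
M5
G0 X0.000 Y0.000

Since the viewBox matches the mm dimensions, user units are millimetres directly. The only transform is the Y-flip y_m = 197.475 − y_svg.

Shape 1 is a line segment drawn with `<path>`. Its stroke #ff0000 means cut at S825, F991. After flipping Y the toolpath is (172.827,25.025) → (348.423,94.204).

Shape 2 is a rectangle drawn with `<polygon>`. Its stroke #008000 means engrave at S295, F3047. After flipping Y the toolpath is (134.521,137.945) → (251.921,137.945) → (251.921,107.229) → (134.521,107.229) → (134.521,137.945), returning to the start.

Shape 3 is a regular polygon drawn with `<path>`. Its stroke #ff8800 means score at S477, F1887. After flipping Y the toolpath is (168.072,61.732) → (153.506,71.044) → (149.790,87.928) → (159.102,102.494) → (175.986,106.210) → (190.552,96.898) → (194.268,80.014) → (184.956,65.448) → (168.072,61.732), returning to the start.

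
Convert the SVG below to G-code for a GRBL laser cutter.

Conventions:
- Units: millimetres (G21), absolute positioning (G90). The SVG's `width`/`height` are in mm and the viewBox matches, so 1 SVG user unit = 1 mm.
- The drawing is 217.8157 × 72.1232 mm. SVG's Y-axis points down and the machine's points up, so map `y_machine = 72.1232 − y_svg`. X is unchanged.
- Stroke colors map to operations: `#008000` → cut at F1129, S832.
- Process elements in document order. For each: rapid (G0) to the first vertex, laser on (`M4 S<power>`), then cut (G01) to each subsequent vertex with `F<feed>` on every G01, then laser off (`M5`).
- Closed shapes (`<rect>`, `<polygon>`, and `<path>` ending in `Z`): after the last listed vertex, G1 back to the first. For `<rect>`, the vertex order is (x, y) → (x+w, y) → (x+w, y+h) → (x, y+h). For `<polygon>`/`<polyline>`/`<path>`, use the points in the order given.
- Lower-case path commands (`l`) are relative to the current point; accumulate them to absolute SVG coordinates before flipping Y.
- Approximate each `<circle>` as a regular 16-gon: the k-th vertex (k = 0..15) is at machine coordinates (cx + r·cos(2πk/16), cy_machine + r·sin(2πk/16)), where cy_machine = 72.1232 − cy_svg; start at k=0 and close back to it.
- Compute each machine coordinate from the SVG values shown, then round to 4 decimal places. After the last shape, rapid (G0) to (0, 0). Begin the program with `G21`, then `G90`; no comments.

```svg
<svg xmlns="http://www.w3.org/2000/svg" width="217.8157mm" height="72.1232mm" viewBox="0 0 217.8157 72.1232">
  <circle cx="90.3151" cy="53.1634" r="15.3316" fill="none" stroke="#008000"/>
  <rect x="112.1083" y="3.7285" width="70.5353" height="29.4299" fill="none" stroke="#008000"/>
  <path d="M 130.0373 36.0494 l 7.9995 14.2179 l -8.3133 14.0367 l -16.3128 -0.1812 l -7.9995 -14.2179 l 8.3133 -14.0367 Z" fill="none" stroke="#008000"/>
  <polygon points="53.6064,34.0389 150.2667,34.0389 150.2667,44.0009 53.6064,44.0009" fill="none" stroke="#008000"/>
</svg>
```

G21
G90
G0 X105.6467 Y18.9598
M4 S832
G01 X104.4797 Y24.8269 F1129
G01 X101.1562 Y29.8009 F1129
G01 X96.1822 Y33.1244 F1129
G01 X90.3151 Y34.2914 F1129
G01 X84.4480 Y33.1244 F1129
G01 X79.4740 Y29.8009 F1129
G01 X76.1505 Y24.8269 F1129
G01 X74.9835 Y18.9598 F1129
G01 X76.1505 Y13.0927 F1129
G01 X79.4740 Y8.1187 F1129
G01 X84.4480 Y4.7952 F1129
G01 X90.3151 Y3.6282 F1129
G01 X96.1822 Y4.7952 F1129
G01 X101.1562 Y8.1187 F1129
G01 X104.4797 Y13.0927 F1129
G01 X105.6467 Y18.9598 F1129
M5
G0 X112.1083 Y68.3947
M4 S832
G01 X182.6436 Y68.3947 F1129
G01 X182.6436 Y38.9648 F1129
G01 X112.1083 Y38.9648 F1129
G01 X112.1083 Y68.3947 F1129
M5
G0 X130.0373 Y36.0738
M4 S832
G01 X138.0368 Y21.8559 F1129
G01 X129.7235 Y7.8192 F1129
G01 X113.4107 Y8.0004 F1129
G01 X105.4112 Y22.2183 F1129
G01 X113.7245 Y36.2550 F1129
G01 X130.0373 Y36.0738 F1129
M5
G0 X53.6064 Y38.0843
M4 S832
G01 X150.2667 Y38.0843 F1129
G01 X150.2667 Y28.1223 F1129
G01 X53.6064 Y28.1223 F1129
G01 X53.6064 Y38.0843 F1129
M5
G0 X0.0000 Y0.0000

viewBox `0 0 217.8157 72.1232` with mm width/height → 1 unit = 1 mm. Flip: y_m = 72.1232 − y_svg.

**Shape 1** — `<circle>` circle, stroke `#008000` → cut (S832, F1129). Machine vertices: (105.6467,18.9598) → (104.4797,24.8269) → (101.1562,29.8009) → (96.1822,33.1244) → (90.3151,34.2914) → (84.4480,33.1244) → (79.4740,29.8009) → (76.1505,24.8269) → (74.9835,18.9598) → (76.1505,13.0927) → (79.4740,8.1187) → (84.4480,4.7952) → (90.3151,3.6282) → (96.1822,4.7952) → (101.1562,8.1187) → (104.4797,13.0927) → (105.6467,18.9598). Closed: final G1 returns to the first vertex.

**Shape 2** — `<rect>` rectangle, stroke `#008000` → cut (S832, F1129). Machine vertices: (112.1083,68.3947) → (182.6436,68.3947) → (182.6436,38.9648) → (112.1083,38.9648) → (112.1083,68.3947). Closed: final G1 returns to the first vertex.

**Shape 3** — `<path>` regular polygon, stroke `#008000` → cut (S832, F1129). Machine vertices: (130.0373,36.0738) → (138.0368,21.8559) → (129.7235,7.8192) → (113.4107,8.0004) → (105.4112,22.2183) → (113.7245,36.2550) → (130.0373,36.0738). Closed: final G1 returns to the first vertex.

**Shape 4** — `<polygon>` rectangle, stroke `#008000` → cut (S832, F1129). Machine vertices: (53.6064,38.0843) → (150.2667,38.0843) → (150.2667,28.1223) → (53.6064,28.1223) → (53.6064,38.0843). Closed: final G1 returns to the first vertex.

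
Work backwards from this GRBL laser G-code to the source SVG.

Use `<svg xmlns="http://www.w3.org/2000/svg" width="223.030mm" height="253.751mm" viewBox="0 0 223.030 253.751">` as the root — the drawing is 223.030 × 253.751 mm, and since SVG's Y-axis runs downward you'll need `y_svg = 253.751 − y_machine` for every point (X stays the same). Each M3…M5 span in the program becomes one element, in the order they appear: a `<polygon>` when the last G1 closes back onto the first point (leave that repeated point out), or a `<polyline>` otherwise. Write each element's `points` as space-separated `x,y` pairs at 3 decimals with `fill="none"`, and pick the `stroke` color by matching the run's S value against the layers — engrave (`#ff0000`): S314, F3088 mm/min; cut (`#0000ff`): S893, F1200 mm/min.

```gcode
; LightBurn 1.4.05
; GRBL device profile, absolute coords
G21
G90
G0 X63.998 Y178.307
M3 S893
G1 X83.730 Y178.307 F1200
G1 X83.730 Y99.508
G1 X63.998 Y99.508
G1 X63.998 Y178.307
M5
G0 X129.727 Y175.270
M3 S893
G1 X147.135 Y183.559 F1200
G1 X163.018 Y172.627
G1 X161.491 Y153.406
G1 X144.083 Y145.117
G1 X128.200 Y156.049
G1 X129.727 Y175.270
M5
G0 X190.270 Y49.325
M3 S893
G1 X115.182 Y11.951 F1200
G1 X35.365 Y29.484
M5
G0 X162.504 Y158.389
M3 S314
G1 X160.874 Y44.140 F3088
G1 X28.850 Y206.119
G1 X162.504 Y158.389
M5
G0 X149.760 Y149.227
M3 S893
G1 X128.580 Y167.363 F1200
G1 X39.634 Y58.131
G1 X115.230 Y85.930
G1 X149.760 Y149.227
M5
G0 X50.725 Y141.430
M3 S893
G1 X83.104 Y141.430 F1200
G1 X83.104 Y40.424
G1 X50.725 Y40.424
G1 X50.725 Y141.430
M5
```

<svg xmlns="http://www.w3.org/2000/svg" width="223.030mm" height="253.751mm" viewBox="0 0 223.030 253.751">
  <polygon points="63.998,75.444 83.730,75.444 83.730,154.243 63.998,154.243" fill="none" stroke="#0000ff"/>
  <polygon points="129.727,78.481 147.135,70.192 163.018,81.124 161.491,100.345 144.083,108.634 128.200,97.702" fill="none" stroke="#0000ff"/>
  <polyline points="190.270,204.426 115.182,241.800 35.365,224.267" fill="none" stroke="#0000ff"/>
  <polygon points="162.504,95.362 160.874,209.611 28.850,47.632" fill="none" stroke="#ff0000"/>
  <polygon points="149.760,104.524 128.580,86.388 39.634,195.620 115.230,167.821" fill="none" stroke="#0000ff"/>
  <polygon points="50.725,112.321 83.104,112.321 83.104,213.327 50.725,213.327" fill="none" stroke="#0000ff"/>
</svg>

y_svg = 253.751 − y_m.

[1] S893→`#0000ff` (cut); closed run; points: 63.998,75.444 83.730,75.444 83.730,154.243 63.998,154.243

[2] S893→`#0000ff` (cut); closed run; points: 129.727,78.481 147.135,70.192 163.018,81.124 161.491,100.345 144.083,108.634 128.200,97.702

[3] S893→`#0000ff` (cut); open run; points: 190.270,204.426 115.182,241.800 35.365,224.267

[4] S314→`#ff0000` (engrave); closed run; points: 162.504,95.362 160.874,209.611 28.850,47.632

[5] S893→`#0000ff` (cut); closed run; points: 149.760,104.524 128.580,86.388 39.634,195.620 115.230,167.821

[6] S893→`#0000ff` (cut); closed run; points: 50.725,112.321 83.104,112.321 83.104,213.327 50.725,213.327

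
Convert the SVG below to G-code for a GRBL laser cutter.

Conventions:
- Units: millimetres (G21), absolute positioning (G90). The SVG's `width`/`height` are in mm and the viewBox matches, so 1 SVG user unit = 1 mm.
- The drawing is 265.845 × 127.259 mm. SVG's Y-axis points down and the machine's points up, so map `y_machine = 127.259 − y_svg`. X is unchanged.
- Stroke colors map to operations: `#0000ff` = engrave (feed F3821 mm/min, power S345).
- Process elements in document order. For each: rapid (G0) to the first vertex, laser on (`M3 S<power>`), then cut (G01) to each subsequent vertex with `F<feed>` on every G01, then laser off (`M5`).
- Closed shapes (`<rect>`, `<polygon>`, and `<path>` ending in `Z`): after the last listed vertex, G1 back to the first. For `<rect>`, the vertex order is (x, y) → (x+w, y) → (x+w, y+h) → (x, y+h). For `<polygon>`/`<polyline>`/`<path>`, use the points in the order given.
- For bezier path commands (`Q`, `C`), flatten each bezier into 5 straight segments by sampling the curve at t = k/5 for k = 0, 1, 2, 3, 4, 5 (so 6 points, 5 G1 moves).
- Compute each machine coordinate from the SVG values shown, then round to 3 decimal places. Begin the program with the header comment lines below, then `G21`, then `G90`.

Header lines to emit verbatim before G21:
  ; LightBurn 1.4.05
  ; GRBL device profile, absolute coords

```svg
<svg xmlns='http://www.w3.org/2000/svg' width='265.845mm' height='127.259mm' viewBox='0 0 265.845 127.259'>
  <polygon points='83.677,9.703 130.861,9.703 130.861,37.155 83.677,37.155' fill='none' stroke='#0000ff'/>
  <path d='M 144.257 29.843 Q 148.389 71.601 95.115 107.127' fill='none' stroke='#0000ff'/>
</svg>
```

Since the viewBox matches the mm dimensions, user units are millimetres directly. The only transform is the Y-flip y_m = 127.259 − y_svg.

Shape 1 is a rectangle drawn with `<polygon>`. Its stroke #0000ff means engrave at S345, F3821. After flipping Y the toolpath is (83.677,117.556) → (130.861,117.556) → (130.861,90.104) → (83.677,90.104) → (83.677,117.556), returning to the start.

Shape 2 is a quadratic bezier drawn with `<path>`. Its stroke #0000ff means engrave at S345, F3821. After flipping Y the toolpath is (144.257,97.416) → (143.614,80.962) → (138.378,65.007) → (128.549,49.550) → (114.128,34.592) → (95.115,20.132).

; LightBurn 1.4.05
; GRBL device profile, absolute coords
G21
G90
G0 X83.677 Y117.556
M3 S345
G01 X130.861 Y117.556 F3821
G01 X130.861 Y90.104 F3821
G01 X83.677 Y90.104 F3821
G01 X83.677 Y117.556 F3821
M5
G0 X144.257 Y97.416
M3 S345
G01 X143.614 Y80.962 F3821
G01 X138.378 Y65.007 F3821
G01 X128.549 Y49.550 F3821
G01 X114.128 Y34.592 F3821
G01 X95.115 Y20.132 F3821
M5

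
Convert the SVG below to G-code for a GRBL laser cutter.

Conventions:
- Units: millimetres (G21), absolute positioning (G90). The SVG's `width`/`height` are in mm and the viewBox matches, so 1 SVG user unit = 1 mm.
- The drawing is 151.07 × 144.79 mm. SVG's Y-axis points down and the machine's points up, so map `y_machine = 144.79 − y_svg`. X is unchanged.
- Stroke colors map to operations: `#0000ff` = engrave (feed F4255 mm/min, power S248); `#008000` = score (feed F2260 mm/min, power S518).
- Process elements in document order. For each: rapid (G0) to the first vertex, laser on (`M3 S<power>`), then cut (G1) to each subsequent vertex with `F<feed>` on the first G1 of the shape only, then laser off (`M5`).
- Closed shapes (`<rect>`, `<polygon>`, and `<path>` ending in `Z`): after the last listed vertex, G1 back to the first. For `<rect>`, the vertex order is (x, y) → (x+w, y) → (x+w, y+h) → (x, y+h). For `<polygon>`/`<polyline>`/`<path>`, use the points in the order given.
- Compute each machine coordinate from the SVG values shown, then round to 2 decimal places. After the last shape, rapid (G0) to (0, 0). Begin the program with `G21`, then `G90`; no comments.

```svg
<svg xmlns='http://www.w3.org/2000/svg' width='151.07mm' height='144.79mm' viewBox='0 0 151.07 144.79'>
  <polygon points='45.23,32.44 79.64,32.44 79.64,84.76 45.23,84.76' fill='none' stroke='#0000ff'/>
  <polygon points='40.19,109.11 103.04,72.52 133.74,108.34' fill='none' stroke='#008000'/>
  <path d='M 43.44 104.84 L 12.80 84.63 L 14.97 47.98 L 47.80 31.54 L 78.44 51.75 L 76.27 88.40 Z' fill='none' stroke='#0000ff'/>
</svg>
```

Since the viewBox matches the mm dimensions, user units are millimetres directly. The only transform is the Y-flip y_m = 144.79 − y_svg.

Shape 1 is a rectangle drawn with `<polygon>`. Its stroke #0000ff means engrave at S248, F4255. After flipping Y the toolpath is (45.23,112.35) → (79.64,112.35) → (79.64,60.03) → (45.23,60.03) → (45.23,112.35), returning to the start.

Shape 2 is a closed polygon drawn with `<polygon>`. Its stroke #008000 means score at S518, F2260. After flipping Y the toolpath is (40.19,35.68) → (103.04,72.27) → (133.74,36.45) → (40.19,35.68), returning to the start.

Shape 3 is a regular polygon drawn with `<path>`. Its stroke #0000ff means engrave at S248, F4255. After flipping Y the toolpath is (43.44,39.95) → (12.80,60.16) → (14.97,96.81) → (47.80,113.25) → (78.44,93.04) → (76.27,56.39) → (43.44,39.95), returning to the start.

G21
G90
G0 X45.23 Y112.35
M3 S248
G1 X79.64 Y112.35 F4255
G1 X79.64 Y60.03
G1 X45.23 Y60.03
G1 X45.23 Y112.35
M5
G0 X40.19 Y35.68
M3 S518
G1 X103.04 Y72.27 F2260
G1 X133.74 Y36.45
G1 X40.19 Y35.68
M5
G0 X43.44 Y39.95
M3 S248
G1 X12.80 Y60.16 F4255
G1 X14.97 Y96.81
G1 X47.80 Y113.25
G1 X78.44 Y93.04
G1 X76.27 Y56.39
G1 X43.44 Y39.95
M5
G0 X0.00 Y0.00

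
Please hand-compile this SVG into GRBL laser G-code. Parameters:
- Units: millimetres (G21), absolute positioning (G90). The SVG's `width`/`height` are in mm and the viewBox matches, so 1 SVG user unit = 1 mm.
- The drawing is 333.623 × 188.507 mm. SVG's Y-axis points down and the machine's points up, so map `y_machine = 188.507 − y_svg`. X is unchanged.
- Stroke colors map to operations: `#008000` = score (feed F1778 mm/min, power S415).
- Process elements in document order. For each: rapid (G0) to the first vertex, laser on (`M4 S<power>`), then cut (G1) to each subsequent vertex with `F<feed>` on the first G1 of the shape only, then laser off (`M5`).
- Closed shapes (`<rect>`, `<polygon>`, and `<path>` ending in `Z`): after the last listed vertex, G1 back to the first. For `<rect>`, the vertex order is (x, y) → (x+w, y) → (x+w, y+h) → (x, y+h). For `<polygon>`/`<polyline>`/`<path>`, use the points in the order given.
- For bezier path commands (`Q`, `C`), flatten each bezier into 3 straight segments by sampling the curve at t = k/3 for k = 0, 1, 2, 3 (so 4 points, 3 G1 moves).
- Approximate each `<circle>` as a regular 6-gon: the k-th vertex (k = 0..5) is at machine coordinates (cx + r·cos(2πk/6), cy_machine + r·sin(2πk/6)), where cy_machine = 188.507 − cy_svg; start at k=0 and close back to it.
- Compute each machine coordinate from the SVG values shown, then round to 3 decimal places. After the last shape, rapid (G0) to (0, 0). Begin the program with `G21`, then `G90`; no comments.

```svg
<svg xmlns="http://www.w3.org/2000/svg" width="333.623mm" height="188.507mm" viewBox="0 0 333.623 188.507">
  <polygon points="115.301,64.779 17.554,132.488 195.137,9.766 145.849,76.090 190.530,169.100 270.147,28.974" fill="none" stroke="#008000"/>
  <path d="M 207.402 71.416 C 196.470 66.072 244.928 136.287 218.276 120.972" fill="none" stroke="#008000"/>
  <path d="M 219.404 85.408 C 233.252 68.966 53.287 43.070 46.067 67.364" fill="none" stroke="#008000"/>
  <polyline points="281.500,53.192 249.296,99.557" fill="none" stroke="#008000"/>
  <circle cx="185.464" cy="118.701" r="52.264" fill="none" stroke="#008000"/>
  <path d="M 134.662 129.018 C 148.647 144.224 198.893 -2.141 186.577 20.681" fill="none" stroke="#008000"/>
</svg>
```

Since the viewBox matches the mm dimensions, user units are millimetres directly. The only transform is the Y-flip y_m = 188.507 − y_svg.

Shape 1 is a closed polygon drawn with `<polygon>`. Its stroke #008000 means score at S415, F1778. After flipping Y the toolpath is (115.301,123.728) → (17.554,56.019) → (195.137,178.741) → (145.849,112.417) → (190.530,19.407) → (270.147,159.533) → (115.301,123.728), returning to the start.

Shape 2 is a cubic bezier drawn with `<path>`. Its stroke #008000 means score at S415, F1778. After flipping Y the toolpath is (207.402,117.091) → (211.285,103.215) → (224.873,74.764) → (218.276,67.535).

Shape 3 is a cubic bezier drawn with `<path>`. Its stroke #008000 means score at S415, F1778. After flipping Y the toolpath is (219.404,103.099) → (182.224,120.483) → (97.292,130.916) → (46.067,121.143).

Shape 4 is a line segment drawn with `<polyline>`. Its stroke #008000 means score at S415, F1778. After flipping Y the toolpath is (281.500,135.315) → (249.296,88.950).

Shape 5 is a circle drawn with `<circle>`. Its stroke #008000 means score at S415, F1778. After flipping Y the toolpath is (237.728,69.806) → (211.596,115.068) → (159.332,115.068) → (133.200,69.806) → (159.332,24.544) → (211.596,24.544) → (237.728,69.806), returning to the start.

Shape 6 is a cubic bezier drawn with `<path>`. Its stroke #008000 means score at S415, F1778. After flipping Y the toolpath is (134.662,59.489) → (157.074,85.890) → (181.699,146.503) → (186.577,167.826).

G21
G90
G0 X115.301 Y123.728
M4 S415
G1 X17.554 Y56.019 F1778
G1 X195.137 Y178.741
G1 X145.849 Y112.417
G1 X190.530 Y19.407
G1 X270.147 Y159.533
G1 X115.301 Y123.728
M5
G0 X207.402 Y117.091
M4 S415
G1 X211.285 Y103.215 F1778
G1 X224.873 Y74.764
G1 X218.276 Y67.535
M5
G0 X219.404 Y103.099
M4 S415
G1 X182.224 Y120.483 F1778
G1 X97.292 Y130.916
G1 X46.067 Y121.143
M5
G0 X281.500 Y135.315
M4 S415
G1 X249.296 Y88.950 F1778
M5
G0 X237.728 Y69.806
M4 S415
G1 X211.596 Y115.068 F1778
G1 X159.332 Y115.068
G1 X133.200 Y69.806
G1 X159.332 Y24.544
G1 X211.596 Y24.544
G1 X237.728 Y69.806
M5
G0 X134.662 Y59.489
M4 S415
G1 X157.074 Y85.890 F1778
G1 X181.699 Y146.503
G1 X186.577 Y167.826
M5
G0 X0.000 Y0.000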